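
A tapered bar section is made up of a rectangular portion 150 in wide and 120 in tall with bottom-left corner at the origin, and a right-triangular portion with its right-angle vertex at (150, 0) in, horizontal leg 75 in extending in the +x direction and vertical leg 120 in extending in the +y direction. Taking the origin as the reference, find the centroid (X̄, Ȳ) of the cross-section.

rectangular portion: A = 150 × 120 = 18000.00, centroid at (75.00, 60.00).
triangular portion: A = ½·75·120 = 4500.00, centroid at (175.00, 40.00).
ΣA = 22500.00 in²
ΣAX̄ = (18000.00)(75.00) + (4500.00)(175.00) = 2137500.00 in³
ΣAȲ = (18000.00)(60.00) + (4500.00)(40.00) = 1260000.00 in³
X̄ = 2137500.00 / 22500.00 = 95.00 in
Ȳ = 1260000.00 / 22500.00 = 56.00 in

X̄ = 95.00 in, Ȳ = 56.00 in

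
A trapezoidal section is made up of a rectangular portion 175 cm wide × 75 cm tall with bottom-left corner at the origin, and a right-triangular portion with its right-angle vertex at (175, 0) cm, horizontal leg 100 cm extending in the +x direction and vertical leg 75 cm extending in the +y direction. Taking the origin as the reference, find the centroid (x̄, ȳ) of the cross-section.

x̄ = 114.35 cm, ȳ = 34.72 cm

rectangular portion: A = 175 × 75 = 13125.00, centroid at (87.50, 37.50).
triangular portion: A = ½·100·75 = 3750.00, centroid at (208.33, 25.00).
ΣA = 16875.00 cm²
ΣAx̄ = (13125.00)(87.50) + (3750.00)(208.33) = 1929687.50 cm³
ΣAȳ = (13125.00)(37.50) + (3750.00)(25.00) = 585937.50 cm³
x̄ = 1929687.50 / 16875.00 = 114.35 cm
ȳ = 585937.50 / 16875.00 = 34.72 cm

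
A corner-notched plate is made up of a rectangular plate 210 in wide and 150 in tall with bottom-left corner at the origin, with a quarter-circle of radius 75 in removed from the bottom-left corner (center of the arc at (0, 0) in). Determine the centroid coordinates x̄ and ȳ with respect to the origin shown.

plate: A = 210 × 150 = 31500.00, centroid at (105.00, 75.00).
removed quarter-circle: A = −¼π·75² = -4417.86, centroid at (31.83, 31.83).
ΣA = 27082.14 in², ΣAx̄ = 3166875.00 in³, ΣAȳ = 2221875.00 in³.
x̄ = 3166875.00/27082.14 = 116.94 in; ȳ = 2221875.00/27082.14 = 82.04 in.

x̄ = 116.94 in, ȳ = 82.04 in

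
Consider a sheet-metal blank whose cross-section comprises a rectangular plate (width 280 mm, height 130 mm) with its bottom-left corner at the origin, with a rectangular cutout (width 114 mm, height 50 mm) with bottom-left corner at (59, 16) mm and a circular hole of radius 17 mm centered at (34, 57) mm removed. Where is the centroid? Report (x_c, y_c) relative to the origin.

plate: A = 280 × 130 = 36400.00, centroid at (140.00, 65.00).
hole 1: A = −(114 × 50) = -5700.00, centroid at (116.00, 41.00).
hole 2: A = −π·17² = -907.92, centroid at (34.00, 57.00).
ΣA = 29792.08 mm²
ΣAx_c = (36400.00)(140.00) + (-5700.00)(116.00) + (-907.92)(34.00) = 4403930.71 mm³
ΣAy_c = (36400.00)(65.00) + (-5700.00)(41.00) + (-907.92)(57.00) = 2080548.54 mm³
x_c = 4403930.71 / 29792.08 = 147.82 mm
y_c = 2080548.54 / 29792.08 = 69.84 mm

x_c = 147.82 mm, y_c = 69.84 mm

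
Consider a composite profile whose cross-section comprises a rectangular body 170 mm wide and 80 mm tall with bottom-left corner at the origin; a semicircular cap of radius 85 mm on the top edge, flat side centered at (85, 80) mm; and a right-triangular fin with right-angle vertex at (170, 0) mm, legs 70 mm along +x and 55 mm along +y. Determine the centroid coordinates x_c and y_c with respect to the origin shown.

x_c = 92.76 mm, y_c = 70.57 mm

rectangular body: A = 170 × 80 = 13600.00, centroid at (85.00, 40.00).
semicircular top: A = ½π·85² = 11349.00, centroid at (85.00, 116.08).
triangular fin: A = ½·70·55 = 1925.00, centroid at (193.33, 18.33).
ΣA = 26874.00 mm², ΣAx_c = 2492831.96 mm³, ΣAy_c = 1896628.61 mm³.
x_c = 2492831.96/26874.00 = 92.76 mm; y_c = 1896628.61/26874.00 = 70.57 mm.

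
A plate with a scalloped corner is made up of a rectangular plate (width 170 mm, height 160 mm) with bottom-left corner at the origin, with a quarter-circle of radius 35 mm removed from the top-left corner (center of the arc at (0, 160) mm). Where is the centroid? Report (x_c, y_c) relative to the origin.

plate: A = 170 × 160 = 27200.00, centroid at (85.00, 80.00).
removed quarter-circle: A = −¼π·35² = -962.11, centroid at (14.85, 145.15).
ΣA = 26237.89 mm²
ΣAx_c = (27200.00)(85.00) + (-962.11)(14.85) = 2297708.33 mm³
ΣAy_c = (27200.00)(80.00) + (-962.11)(145.15) = 2036353.63 mm³
x_c = 2297708.33 / 26237.89 = 87.57 mm
y_c = 2036353.63 / 26237.89 = 77.61 mm

x_c = 87.57 mm, y_c = 77.61 mm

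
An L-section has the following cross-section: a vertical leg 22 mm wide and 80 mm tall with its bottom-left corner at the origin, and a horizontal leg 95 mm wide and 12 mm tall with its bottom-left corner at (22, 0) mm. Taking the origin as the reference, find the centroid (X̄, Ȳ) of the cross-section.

X̄ = 34.00 mm, Ȳ = 26.63 mm

vertical leg: A = 22 × 80 = 1760.00, centroid at (11.00, 40.00).
horizontal leg: A = 95 × 12 = 1140.00, centroid at (69.50, 6.00).
ΣA = 2900.00 mm², ΣAX̄ = 98590.00 mm³, ΣAȲ = 77240.00 mm³.
X̄ = 98590.00/2900.00 = 34.00 mm; Ȳ = 77240.00/2900.00 = 26.63 mm.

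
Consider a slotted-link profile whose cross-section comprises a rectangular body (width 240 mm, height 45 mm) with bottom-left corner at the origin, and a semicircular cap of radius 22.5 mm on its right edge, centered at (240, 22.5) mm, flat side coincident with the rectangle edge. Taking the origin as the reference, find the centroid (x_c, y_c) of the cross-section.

x_c = 128.88 mm, y_c = 22.50 mm

rectangular body: A = 240 × 45 = 10800.00, centroid at (120.00, 22.50).
semicircular end: A = ½π·22.5² = 795.22, centroid at (249.55, 22.50).
ΣA = 11595.22 mm²
ΣAx_c = (10800.00)(120.00) + (795.22)(249.55) = 1494445.50 mm³
ΣAy_c = (10800.00)(22.50) + (795.22)(22.50) = 260892.35 mm³
x_c = 1494445.50 / 11595.22 = 128.88 mm
y_c = 260892.35 / 11595.22 = 22.50 mm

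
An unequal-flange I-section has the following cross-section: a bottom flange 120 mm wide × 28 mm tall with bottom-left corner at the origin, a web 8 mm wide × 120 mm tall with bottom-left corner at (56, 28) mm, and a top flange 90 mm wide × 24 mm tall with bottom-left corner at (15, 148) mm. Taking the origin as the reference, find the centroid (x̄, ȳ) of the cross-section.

x̄ = 60.00 mm, ȳ = 73.63 mm

bottom flange: A = 120 × 28 = 3360.00, centroid at (60.00, 14.00).
web: A = 8 × 120 = 960.00, centroid at (60.00, 88.00).
top flange: A = 90 × 24 = 2160.00, centroid at (60.00, 160.00).
ΣA = 6480.00 mm²
ΣAx̄ = (3360.00)(60.00) + (960.00)(60.00) + (2160.00)(60.00) = 388800.00 mm³
ΣAȳ = (3360.00)(14.00) + (960.00)(88.00) + (2160.00)(160.00) = 477120.00 mm³
x̄ = 388800.00 / 6480.00 = 60.00 mm
ȳ = 477120.00 / 6480.00 = 73.63 mm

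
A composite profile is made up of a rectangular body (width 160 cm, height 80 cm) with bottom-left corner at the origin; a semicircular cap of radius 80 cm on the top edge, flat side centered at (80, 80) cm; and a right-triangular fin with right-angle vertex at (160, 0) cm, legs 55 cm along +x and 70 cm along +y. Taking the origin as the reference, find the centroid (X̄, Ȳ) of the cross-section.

X̄ = 87.64 cm, Ȳ = 68.71 cm

rectangular body: A = 160 × 80 = 12800.00, centroid at (80.00, 40.00).
semicircular top: A = ½π·80² = 10053.10, centroid at (80.00, 113.95).
triangular fin: A = ½·55·70 = 1925.00, centroid at (178.33, 23.33).
ΣA = 24778.10 cm², ΣAX̄ = 2171539.39 cm³, ΣAȲ = 1702497.72 cm³.
X̄ = 2171539.39/24778.10 = 87.64 cm; Ȳ = 1702497.72/24778.10 = 68.71 cm.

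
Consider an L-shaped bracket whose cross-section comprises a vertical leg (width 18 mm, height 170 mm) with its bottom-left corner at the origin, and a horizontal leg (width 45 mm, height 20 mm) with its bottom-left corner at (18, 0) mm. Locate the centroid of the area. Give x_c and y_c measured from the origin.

x_c = 16.16 mm, y_c = 67.95 mm

vertical leg: A = 18 × 170 = 3060.00, centroid at (9.00, 85.00).
horizontal leg: A = 45 × 20 = 900.00, centroid at (40.50, 10.00).
ΣA = 3960.00 mm², ΣAx_c = 63990.00 mm³, ΣAy_c = 269100.00 mm³.
x_c = 63990.00/3960.00 = 16.16 mm; y_c = 269100.00/3960.00 = 67.95 mm.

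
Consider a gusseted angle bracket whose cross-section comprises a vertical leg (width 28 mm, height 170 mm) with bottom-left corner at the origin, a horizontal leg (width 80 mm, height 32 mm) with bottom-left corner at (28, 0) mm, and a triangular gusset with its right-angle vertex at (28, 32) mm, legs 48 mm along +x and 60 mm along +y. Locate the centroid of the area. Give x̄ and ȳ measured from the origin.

Part | A | x̄ᵢ | ȳᵢ | A·x̄ᵢ | A·ȳᵢ
vertical leg | 4760.00 | 14.00 | 85.00 | 66640.00 | 404600.00
horizontal leg | 2560.00 | 68.00 | 16.00 | 174080.00 | 40960.00
gusset | 1440.00 | 44.00 | 52.00 | 63360.00 | 74880.00
Σ | 8760.00 |  |  | 304080.00 | 520440.00
x̄ = 304080.00 / 8760.00 = 34.71 mm
ȳ = 520440.00 / 8760.00 = 59.41 mm

x̄ = 34.71 mm, ȳ = 59.41 mm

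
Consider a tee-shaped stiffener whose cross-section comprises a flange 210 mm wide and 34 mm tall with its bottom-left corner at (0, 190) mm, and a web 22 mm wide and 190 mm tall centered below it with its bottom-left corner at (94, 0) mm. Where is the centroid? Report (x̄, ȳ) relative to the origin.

Part | A | x̄ᵢ | ȳᵢ | A·x̄ᵢ | A·ȳᵢ
web | 4180.00 | 105.00 | 95.00 | 438900.00 | 397100.00
flange | 7140.00 | 105.00 | 207.00 | 749700.00 | 1477980.00
Σ | 11320.00 |  |  | 1188600.00 | 1875080.00
x̄ = 1188600.00 / 11320.00 = 105.00 mm
ȳ = 1875080.00 / 11320.00 = 165.64 mm

x̄ = 105.00 mm, ȳ = 165.64 mm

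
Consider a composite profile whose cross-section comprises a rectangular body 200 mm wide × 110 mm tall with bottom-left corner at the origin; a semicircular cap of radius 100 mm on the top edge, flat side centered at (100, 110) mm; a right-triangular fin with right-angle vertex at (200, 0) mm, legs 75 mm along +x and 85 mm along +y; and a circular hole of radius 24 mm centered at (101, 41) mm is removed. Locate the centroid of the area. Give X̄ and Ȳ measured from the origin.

rectangular body: A = 200 × 110 = 22000.00, centroid at (100.00, 55.00).
semicircular top: A = ½π·100² = 15707.96, centroid at (100.00, 152.44).
triangular fin: A = ½·75·85 = 3187.50, centroid at (225.00, 28.33).
hole: A = −π·24² = -1809.56, centroid at (101.00, 41.00).
ΣA = 39085.91 mm², ΣAX̄ = 4305218.53 mm³, ΣAȲ = 3620663.27 mm³.
X̄ = 4305218.53/39085.91 = 110.15 mm; Ȳ = 3620663.27/39085.91 = 92.63 mm.

X̄ = 110.15 mm, Ȳ = 92.63 mm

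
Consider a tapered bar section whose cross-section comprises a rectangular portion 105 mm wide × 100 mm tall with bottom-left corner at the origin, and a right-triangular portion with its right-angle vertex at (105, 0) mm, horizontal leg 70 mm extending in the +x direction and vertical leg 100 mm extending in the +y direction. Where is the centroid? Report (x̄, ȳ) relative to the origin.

x̄ = 71.46 mm, ȳ = 45.83 mm

Part | A | x̄ᵢ | ȳᵢ | A·x̄ᵢ | A·ȳᵢ
rectangular portion | 10500.00 | 52.50 | 50.00 | 551250.00 | 525000.00
triangular portion | 3500.00 | 128.33 | 33.33 | 449166.67 | 116666.67
Σ | 14000.00 |  |  | 1000416.67 | 641666.67
x̄ = 1000416.67 / 14000.00 = 71.46 mm
ȳ = 641666.67 / 14000.00 = 45.83 mm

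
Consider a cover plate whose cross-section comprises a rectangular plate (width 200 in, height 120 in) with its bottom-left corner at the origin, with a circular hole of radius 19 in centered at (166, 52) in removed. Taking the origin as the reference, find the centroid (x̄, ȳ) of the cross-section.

plate: A = 200 × 120 = 24000.00, centroid at (100.00, 60.00).
hole: A = −π·19² = -1134.11, centroid at (166.00, 52.00).
ΣA = 22865.89 in², ΣAx̄ = 2211736.92 in³, ΣAȳ = 1381026.02 in³.
x̄ = 2211736.92/22865.89 = 96.73 in; ȳ = 1381026.02/22865.89 = 60.40 in.

x̄ = 96.73 in, ȳ = 60.40 in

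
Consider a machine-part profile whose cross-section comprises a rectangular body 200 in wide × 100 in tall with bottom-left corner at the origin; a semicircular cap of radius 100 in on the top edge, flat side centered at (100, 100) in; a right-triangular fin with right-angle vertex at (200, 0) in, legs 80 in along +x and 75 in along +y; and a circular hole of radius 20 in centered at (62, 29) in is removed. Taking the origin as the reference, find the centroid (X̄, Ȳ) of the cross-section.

X̄ = 111.42 in, Ȳ = 87.47 in

Part | A | x̄ᵢ | ȳᵢ | A·x̄ᵢ | A·ȳᵢ
rectangular body | 20000.00 | 100.00 | 50.00 | 2000000.00 | 1000000.00
semicircular top | 15707.96 | 100.00 | 142.44 | 1570796.33 | 2237462.99
triangular fin | 3000.00 | 226.67 | 25.00 | 680000.00 | 75000.00
hole | -1256.64 | 62.00 | 29.00 | -77911.50 | -36442.47
Σ | 37451.33 |  |  | 4172884.83 | 3276020.52
X̄ = 4172884.83 / 37451.33 = 111.42 in
Ȳ = 3276020.52 / 37451.33 = 87.47 in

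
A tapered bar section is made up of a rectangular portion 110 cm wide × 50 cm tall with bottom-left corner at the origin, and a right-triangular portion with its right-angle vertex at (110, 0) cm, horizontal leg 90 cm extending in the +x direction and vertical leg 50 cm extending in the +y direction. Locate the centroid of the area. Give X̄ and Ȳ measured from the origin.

Part | A | x̄ᵢ | ȳᵢ | A·x̄ᵢ | A·ȳᵢ
rectangular portion | 5500.00 | 55.00 | 25.00 | 302500.00 | 137500.00
triangular portion | 2250.00 | 140.00 | 16.67 | 315000.00 | 37500.00
Σ | 7750.00 |  |  | 617500.00 | 175000.00
X̄ = 617500.00 / 7750.00 = 79.68 cm
Ȳ = 175000.00 / 7750.00 = 22.58 cm

X̄ = 79.68 cm, Ȳ = 22.58 cm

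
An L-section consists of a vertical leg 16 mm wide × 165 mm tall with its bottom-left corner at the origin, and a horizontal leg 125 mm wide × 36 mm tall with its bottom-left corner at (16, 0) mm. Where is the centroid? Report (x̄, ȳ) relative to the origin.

x̄ = 52.43 mm, ȳ = 41.85 mm

Part | A | x̄ᵢ | ȳᵢ | A·x̄ᵢ | A·ȳᵢ
vertical leg | 2640.00 | 8.00 | 82.50 | 21120.00 | 217800.00
horizontal leg | 4500.00 | 78.50 | 18.00 | 353250.00 | 81000.00
Σ | 7140.00 |  |  | 374370.00 | 298800.00
x̄ = 374370.00 / 7140.00 = 52.43 mm
ȳ = 298800.00 / 7140.00 = 41.85 mm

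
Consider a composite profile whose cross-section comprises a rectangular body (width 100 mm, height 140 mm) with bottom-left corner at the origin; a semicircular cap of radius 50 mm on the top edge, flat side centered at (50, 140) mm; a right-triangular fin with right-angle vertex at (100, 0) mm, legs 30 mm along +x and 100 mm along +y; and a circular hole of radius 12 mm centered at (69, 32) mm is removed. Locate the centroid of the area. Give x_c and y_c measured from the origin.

rectangular body: A = 100 × 140 = 14000.00, centroid at (50.00, 70.00).
semicircular top: A = ½π·50² = 3926.99, centroid at (50.00, 161.22).
triangular fin: A = ½·30·100 = 1500.00, centroid at (110.00, 33.33).
hole: A = −π·12² = -452.39, centroid at (69.00, 32.00).
ΣA = 18974.60 mm², ΣAx_c = 1030134.68 mm³, ΣAy_c = 1648635.59 mm³.
x_c = 1030134.68/18974.60 = 54.29 mm; y_c = 1648635.59/18974.60 = 86.89 mm.

x_c = 54.29 mm, y_c = 86.89 mm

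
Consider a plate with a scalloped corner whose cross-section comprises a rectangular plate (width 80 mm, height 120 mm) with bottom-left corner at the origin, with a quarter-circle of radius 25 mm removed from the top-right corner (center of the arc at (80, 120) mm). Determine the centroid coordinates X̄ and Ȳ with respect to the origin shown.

X̄ = 38.42 mm, Ȳ = 57.34 mm

Part | A | x̄ᵢ | ȳᵢ | A·x̄ᵢ | A·ȳᵢ
plate | 9600.00 | 40.00 | 60.00 | 384000.00 | 576000.00
removed quarter-circle | -490.87 | 69.39 | 109.39 | -34061.57 | -53696.53
Σ | 9109.13 |  |  | 349938.43 | 522303.47
X̄ = 349938.43 / 9109.13 = 38.42 mm
Ȳ = 522303.47 / 9109.13 = 57.34 mm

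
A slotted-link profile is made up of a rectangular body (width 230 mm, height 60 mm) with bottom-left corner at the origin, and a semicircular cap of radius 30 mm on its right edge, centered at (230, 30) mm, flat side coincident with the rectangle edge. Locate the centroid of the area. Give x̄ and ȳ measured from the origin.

x̄ = 126.87 mm, ȳ = 30.00 mm

rectangular body: A = 230 × 60 = 13800.00, centroid at (115.00, 30.00).
semicircular end: A = ½π·30² = 1413.72, centroid at (242.73, 30.00).
ΣA = 15213.72 mm², ΣAx̄ = 1930154.84 mm³, ΣAȳ = 456411.50 mm³.
x̄ = 1930154.84/15213.72 = 126.87 mm; ȳ = 456411.50/15213.72 = 30.00 mm.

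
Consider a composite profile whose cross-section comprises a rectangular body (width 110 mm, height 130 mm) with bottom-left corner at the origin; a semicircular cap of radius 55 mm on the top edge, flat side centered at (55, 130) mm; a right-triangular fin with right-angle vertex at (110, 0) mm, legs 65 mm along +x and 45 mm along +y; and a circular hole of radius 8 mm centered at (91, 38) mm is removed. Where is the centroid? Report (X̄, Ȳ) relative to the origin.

X̄ = 60.16 mm, Ȳ = 82.33 mm

rectangular body: A = 110 × 130 = 14300.00, centroid at (55.00, 65.00).
semicircular top: A = ½π·55² = 4751.66, centroid at (55.00, 153.34).
triangular fin: A = ½·65·45 = 1462.50, centroid at (131.67, 15.00).
hole: A = −π·8² = -201.06, centroid at (91.00, 38.00).
ΣA = 20313.10 mm², ΣAX̄ = 1222107.10 mm³, ΣAȲ = 1672429.47 mm³.
X̄ = 1222107.10/20313.10 = 60.16 mm; Ȳ = 1672429.47/20313.10 = 82.33 mm.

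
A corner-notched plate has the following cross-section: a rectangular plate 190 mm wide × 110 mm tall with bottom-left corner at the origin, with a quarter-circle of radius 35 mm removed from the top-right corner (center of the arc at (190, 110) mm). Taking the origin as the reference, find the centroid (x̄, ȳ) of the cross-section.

Part | A | x̄ᵢ | ȳᵢ | A·x̄ᵢ | A·ȳᵢ
plate | 20900.00 | 95.00 | 55.00 | 1985500.00 | 1149500.00
removed quarter-circle | -962.11 | 175.15 | 95.15 | -168509.76 | -91540.74
Σ | 19937.89 |  |  | 1816990.24 | 1057959.26
x̄ = 1816990.24 / 19937.89 = 91.13 mm
ȳ = 1057959.26 / 19937.89 = 53.06 mm

x̄ = 91.13 mm, ȳ = 53.06 mm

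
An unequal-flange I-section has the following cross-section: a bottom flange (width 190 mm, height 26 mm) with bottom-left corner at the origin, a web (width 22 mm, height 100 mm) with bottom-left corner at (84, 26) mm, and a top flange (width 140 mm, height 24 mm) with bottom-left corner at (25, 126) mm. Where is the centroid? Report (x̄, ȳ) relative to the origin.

x̄ = 95.00 mm, ȳ = 66.20 mm

bottom flange: A = 190 × 26 = 4940.00, centroid at (95.00, 13.00).
web: A = 22 × 100 = 2200.00, centroid at (95.00, 76.00).
top flange: A = 140 × 24 = 3360.00, centroid at (95.00, 138.00).
ΣA = 10500.00 mm²
ΣAx̄ = (4940.00)(95.00) + (2200.00)(95.00) + (3360.00)(95.00) = 997500.00 mm³
ΣAȳ = (4940.00)(13.00) + (2200.00)(76.00) + (3360.00)(138.00) = 695100.00 mm³
x̄ = 997500.00 / 10500.00 = 95.00 mm
ȳ = 695100.00 / 10500.00 = 66.20 mm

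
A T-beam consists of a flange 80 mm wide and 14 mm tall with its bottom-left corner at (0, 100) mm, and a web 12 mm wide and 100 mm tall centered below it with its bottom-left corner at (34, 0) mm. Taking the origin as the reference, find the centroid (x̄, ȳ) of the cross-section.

web: A = 12 × 100 = 1200.00, centroid at (40.00, 50.00).
flange: A = 80 × 14 = 1120.00, centroid at (40.00, 107.00).
ΣA = 2320.00 mm²
ΣAx̄ = (1200.00)(40.00) + (1120.00)(40.00) = 92800.00 mm³
ΣAȳ = (1200.00)(50.00) + (1120.00)(107.00) = 179840.00 mm³
x̄ = 92800.00 / 2320.00 = 40.00 mm
ȳ = 179840.00 / 2320.00 = 77.52 mm

x̄ = 40.00 mm, ȳ = 77.52 mm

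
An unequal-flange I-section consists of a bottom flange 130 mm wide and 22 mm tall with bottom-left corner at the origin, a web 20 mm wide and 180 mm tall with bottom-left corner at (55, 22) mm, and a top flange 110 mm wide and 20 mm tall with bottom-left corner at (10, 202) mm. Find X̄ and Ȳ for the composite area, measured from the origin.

X̄ = 65.00 mm, Ȳ = 104.05 mm

bottom flange: A = 130 × 22 = 2860.00, centroid at (65.00, 11.00).
web: A = 20 × 180 = 3600.00, centroid at (65.00, 112.00).
top flange: A = 110 × 20 = 2200.00, centroid at (65.00, 212.00).
ΣA = 8660.00 mm²
ΣAX̄ = (2860.00)(65.00) + (3600.00)(65.00) + (2200.00)(65.00) = 562900.00 mm³
ΣAȲ = (2860.00)(11.00) + (3600.00)(112.00) + (2200.00)(212.00) = 901060.00 mm³
X̄ = 562900.00 / 8660.00 = 65.00 mm
Ȳ = 901060.00 / 8660.00 = 104.05 mm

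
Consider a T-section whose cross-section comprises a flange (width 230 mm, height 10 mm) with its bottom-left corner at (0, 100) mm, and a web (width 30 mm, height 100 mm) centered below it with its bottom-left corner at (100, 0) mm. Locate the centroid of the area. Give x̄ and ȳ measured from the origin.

web: A = 30 × 100 = 3000.00, centroid at (115.00, 50.00).
flange: A = 230 × 10 = 2300.00, centroid at (115.00, 105.00).
ΣA = 5300.00 mm²
ΣAx̄ = (3000.00)(115.00) + (2300.00)(115.00) = 609500.00 mm³
ΣAȳ = (3000.00)(50.00) + (2300.00)(105.00) = 391500.00 mm³
x̄ = 609500.00 / 5300.00 = 115.00 mm
ȳ = 391500.00 / 5300.00 = 73.87 mm

x̄ = 115.00 mm, ȳ = 73.87 mm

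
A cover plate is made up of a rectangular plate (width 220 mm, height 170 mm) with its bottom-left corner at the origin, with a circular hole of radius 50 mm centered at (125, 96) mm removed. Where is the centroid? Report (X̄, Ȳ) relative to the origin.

X̄ = 106.01 mm, Ȳ = 82.08 mm

Part | A | x̄ᵢ | ȳᵢ | A·x̄ᵢ | A·ȳᵢ
plate | 37400.00 | 110.00 | 85.00 | 4114000.00 | 3179000.00
hole | -7853.98 | 125.00 | 96.00 | -981747.70 | -753982.24
Σ | 29546.02 |  |  | 3132252.30 | 2425017.76
X̄ = 3132252.30 / 29546.02 = 106.01 mm
Ȳ = 2425017.76 / 29546.02 = 82.08 mm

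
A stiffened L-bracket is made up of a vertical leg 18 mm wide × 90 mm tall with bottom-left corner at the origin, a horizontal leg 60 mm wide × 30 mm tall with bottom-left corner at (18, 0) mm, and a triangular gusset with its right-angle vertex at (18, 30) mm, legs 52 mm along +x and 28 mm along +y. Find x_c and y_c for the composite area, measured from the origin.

vertical leg: A = 18 × 90 = 1620.00, centroid at (9.00, 45.00).
horizontal leg: A = 60 × 30 = 1800.00, centroid at (48.00, 15.00).
gusset: A = ½·52·28 = 728.00, centroid at (35.33, 39.33).
ΣA = 4148.00 mm²
ΣAx_c = (1620.00)(9.00) + (1800.00)(48.00) + (728.00)(35.33) = 126702.67 mm³
ΣAy_c = (1620.00)(45.00) + (1800.00)(15.00) + (728.00)(39.33) = 128534.67 mm³
x_c = 126702.67 / 4148.00 = 30.55 mm
y_c = 128534.67 / 4148.00 = 30.99 mm

x_c = 30.55 mm, y_c = 30.99 mm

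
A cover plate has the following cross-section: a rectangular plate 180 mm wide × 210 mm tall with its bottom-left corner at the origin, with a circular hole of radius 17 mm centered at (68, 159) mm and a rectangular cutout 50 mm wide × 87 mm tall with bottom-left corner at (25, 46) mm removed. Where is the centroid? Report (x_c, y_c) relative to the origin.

plate: A = 180 × 210 = 37800.00, centroid at (90.00, 105.00).
hole 1: A = −π·17² = -907.92, centroid at (68.00, 159.00).
hole 2: A = −(50 × 87) = -4350.00, centroid at (50.00, 89.50).
ΣA = 32542.08 mm², ΣAx_c = 3122761.42 mm³, ΣAy_c = 3435315.68 mm³.
x_c = 3122761.42/32542.08 = 95.96 mm; y_c = 3435315.68/32542.08 = 105.57 mm.

x_c = 95.96 mm, y_c = 105.57 mm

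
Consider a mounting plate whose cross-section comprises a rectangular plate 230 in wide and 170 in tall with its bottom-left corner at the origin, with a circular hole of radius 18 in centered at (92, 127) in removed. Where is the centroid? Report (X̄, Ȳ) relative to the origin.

Part | A | x̄ᵢ | ȳᵢ | A·x̄ᵢ | A·ȳᵢ
plate | 39100.00 | 115.00 | 85.00 | 4496500.00 | 3323500.00
hole | -1017.88 | 92.00 | 127.00 | -93644.59 | -129270.25
Σ | 38082.12 |  |  | 4402855.41 | 3194229.75
X̄ = 4402855.41 / 38082.12 = 115.61 in
Ȳ = 3194229.75 / 38082.12 = 83.88 in

X̄ = 115.61 in, Ȳ = 83.88 in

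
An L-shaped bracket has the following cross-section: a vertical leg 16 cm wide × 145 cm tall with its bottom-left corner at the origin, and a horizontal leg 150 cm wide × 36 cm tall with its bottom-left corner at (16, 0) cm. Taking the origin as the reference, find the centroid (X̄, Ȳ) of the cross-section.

vertical leg: A = 16 × 145 = 2320.00, centroid at (8.00, 72.50).
horizontal leg: A = 150 × 36 = 5400.00, centroid at (91.00, 18.00).
ΣA = 7720.00 cm², ΣAX̄ = 509960.00 cm³, ΣAȲ = 265400.00 cm³.
X̄ = 509960.00/7720.00 = 66.06 cm; Ȳ = 265400.00/7720.00 = 34.38 cm.

X̄ = 66.06 cm, Ȳ = 34.38 cm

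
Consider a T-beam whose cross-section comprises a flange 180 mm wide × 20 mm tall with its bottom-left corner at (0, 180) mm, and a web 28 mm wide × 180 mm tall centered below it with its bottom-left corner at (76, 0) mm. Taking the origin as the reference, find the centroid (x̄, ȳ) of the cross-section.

Part | A | x̄ᵢ | ȳᵢ | A·x̄ᵢ | A·ȳᵢ
web | 5040.00 | 90.00 | 90.00 | 453600.00 | 453600.00
flange | 3600.00 | 90.00 | 190.00 | 324000.00 | 684000.00
Σ | 8640.00 |  |  | 777600.00 | 1137600.00
x̄ = 777600.00 / 8640.00 = 90.00 mm
ȳ = 1137600.00 / 8640.00 = 131.67 mm

x̄ = 90.00 mm, ȳ = 131.67 mm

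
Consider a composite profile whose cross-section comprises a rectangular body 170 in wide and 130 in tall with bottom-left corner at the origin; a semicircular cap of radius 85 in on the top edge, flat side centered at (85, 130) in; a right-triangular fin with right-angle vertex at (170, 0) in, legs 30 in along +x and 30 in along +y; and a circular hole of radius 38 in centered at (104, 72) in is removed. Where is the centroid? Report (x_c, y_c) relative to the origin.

rectangular body: A = 170 × 130 = 22100.00, centroid at (85.00, 65.00).
semicircular top: A = ½π·85² = 11349.00, centroid at (85.00, 166.08).
triangular fin: A = ½·30·30 = 450.00, centroid at (180.00, 10.00).
hole: A = −π·38² = -4536.46, centroid at (104.00, 72.00).
ΣA = 29362.54 in²
ΣAx_c = (22100.00)(85.00) + (11349.00)(85.00) + (450.00)(180.00) + (-4536.46)(104.00) = 2452373.48 in³
ΣAy_c = (22100.00)(65.00) + (11349.00)(166.08) + (450.00)(10.00) + (-4536.46)(72.00) = 2999162.01 in³
x_c = 2452373.48 / 29362.54 = 83.52 in
y_c = 2999162.01 / 29362.54 = 102.14 in

x_c = 83.52 in, y_c = 102.14 in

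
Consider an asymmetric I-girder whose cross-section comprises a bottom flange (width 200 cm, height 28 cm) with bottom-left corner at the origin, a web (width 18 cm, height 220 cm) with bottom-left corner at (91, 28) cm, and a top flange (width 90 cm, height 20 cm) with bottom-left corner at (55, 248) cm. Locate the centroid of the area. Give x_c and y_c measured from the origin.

bottom flange: A = 200 × 28 = 5600.00, centroid at (100.00, 14.00).
web: A = 18 × 220 = 3960.00, centroid at (100.00, 138.00).
top flange: A = 90 × 20 = 1800.00, centroid at (100.00, 258.00).
ΣA = 11360.00 cm², ΣAx_c = 1136000.00 cm³, ΣAy_c = 1089280.00 cm³.
x_c = 1136000.00/11360.00 = 100.00 cm; y_c = 1089280.00/11360.00 = 95.89 cm.

x_c = 100.00 cm, y_c = 95.89 cm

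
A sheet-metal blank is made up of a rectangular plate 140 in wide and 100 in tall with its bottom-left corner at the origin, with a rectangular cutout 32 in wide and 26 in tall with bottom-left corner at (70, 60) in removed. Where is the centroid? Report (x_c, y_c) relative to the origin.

x_c = 68.99 in, y_c = 48.55 in

plate: A = 140 × 100 = 14000.00, centroid at (70.00, 50.00).
hole: A = −(32 × 26) = -832.00, centroid at (86.00, 73.00).
ΣA = 13168.00 in², ΣAx_c = 908448.00 in³, ΣAy_c = 639264.00 in³.
x_c = 908448.00/13168.00 = 68.99 in; y_c = 639264.00/13168.00 = 48.55 in.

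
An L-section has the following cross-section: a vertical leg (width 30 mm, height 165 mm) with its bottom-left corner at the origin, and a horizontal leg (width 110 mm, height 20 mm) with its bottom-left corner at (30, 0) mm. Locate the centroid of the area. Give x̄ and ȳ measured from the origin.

x̄ = 36.54 mm, ȳ = 60.19 mm

vertical leg: A = 30 × 165 = 4950.00, centroid at (15.00, 82.50).
horizontal leg: A = 110 × 20 = 2200.00, centroid at (85.00, 10.00).
ΣA = 7150.00 mm², ΣAx̄ = 261250.00 mm³, ΣAȳ = 430375.00 mm³.
x̄ = 261250.00/7150.00 = 36.54 mm; ȳ = 430375.00/7150.00 = 60.19 mm.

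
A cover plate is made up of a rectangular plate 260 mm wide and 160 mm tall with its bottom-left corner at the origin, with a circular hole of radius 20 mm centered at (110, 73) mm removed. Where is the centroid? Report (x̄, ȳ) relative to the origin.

x̄ = 130.62 mm, ȳ = 80.22 mm

Part | A | x̄ᵢ | ȳᵢ | A·x̄ᵢ | A·ȳᵢ
plate | 41600.00 | 130.00 | 80.00 | 5408000.00 | 3328000.00
hole | -1256.64 | 110.00 | 73.00 | -138230.08 | -91734.51
Σ | 40343.36 |  |  | 5269769.92 | 3236265.49
x̄ = 5269769.92 / 40343.36 = 130.62 mm
ȳ = 3236265.49 / 40343.36 = 80.22 mm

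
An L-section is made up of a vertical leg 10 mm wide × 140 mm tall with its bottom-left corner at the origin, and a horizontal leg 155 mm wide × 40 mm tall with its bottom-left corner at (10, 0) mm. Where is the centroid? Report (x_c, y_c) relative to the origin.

x_c = 72.30 mm, y_c = 29.21 mm

vertical leg: A = 10 × 140 = 1400.00, centroid at (5.00, 70.00).
horizontal leg: A = 155 × 40 = 6200.00, centroid at (87.50, 20.00).
ΣA = 7600.00 mm², ΣAx_c = 549500.00 mm³, ΣAy_c = 222000.00 mm³.
x_c = 549500.00/7600.00 = 72.30 mm; y_c = 222000.00/7600.00 = 29.21 mm.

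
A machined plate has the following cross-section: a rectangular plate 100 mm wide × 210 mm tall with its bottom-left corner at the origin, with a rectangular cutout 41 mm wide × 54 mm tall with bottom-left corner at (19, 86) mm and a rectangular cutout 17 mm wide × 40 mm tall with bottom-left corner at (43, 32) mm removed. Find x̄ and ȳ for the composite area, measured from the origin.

plate: A = 100 × 210 = 21000.00, centroid at (50.00, 105.00).
hole 1: A = −(41 × 54) = -2214.00, centroid at (39.50, 113.00).
hole 2: A = −(17 × 40) = -680.00, centroid at (51.50, 52.00).
ΣA = 18106.00 mm², ΣAx̄ = 927527.00 mm³, ΣAȳ = 1919458.00 mm³.
x̄ = 927527.00/18106.00 = 51.23 mm; ȳ = 1919458.00/18106.00 = 106.01 mm.

x̄ = 51.23 mm, ȳ = 106.01 mm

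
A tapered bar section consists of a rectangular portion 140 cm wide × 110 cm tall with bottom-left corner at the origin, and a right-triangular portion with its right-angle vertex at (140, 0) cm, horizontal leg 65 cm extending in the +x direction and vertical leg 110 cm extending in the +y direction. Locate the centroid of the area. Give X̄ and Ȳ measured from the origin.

X̄ = 87.27 cm, Ȳ = 51.55 cm

rectangular portion: A = 140 × 110 = 15400.00, centroid at (70.00, 55.00).
triangular portion: A = ½·65·110 = 3575.00, centroid at (161.67, 36.67).
ΣA = 18975.00 cm²
ΣAX̄ = (15400.00)(70.00) + (3575.00)(161.67) = 1655958.33 cm³
ΣAȲ = (15400.00)(55.00) + (3575.00)(36.67) = 978083.33 cm³
X̄ = 1655958.33 / 18975.00 = 87.27 cm
Ȳ = 978083.33 / 18975.00 = 51.55 cm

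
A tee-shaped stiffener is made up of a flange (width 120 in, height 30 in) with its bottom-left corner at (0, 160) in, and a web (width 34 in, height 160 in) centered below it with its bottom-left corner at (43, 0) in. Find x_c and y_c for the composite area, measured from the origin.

web: A = 34 × 160 = 5440.00, centroid at (60.00, 80.00).
flange: A = 120 × 30 = 3600.00, centroid at (60.00, 175.00).
ΣA = 9040.00 in²
ΣAx_c = (5440.00)(60.00) + (3600.00)(60.00) = 542400.00 in³
ΣAy_c = (5440.00)(80.00) + (3600.00)(175.00) = 1065200.00 in³
x_c = 542400.00 / 9040.00 = 60.00 in
y_c = 1065200.00 / 9040.00 = 117.83 in

x_c = 60.00 in, y_c = 117.83 in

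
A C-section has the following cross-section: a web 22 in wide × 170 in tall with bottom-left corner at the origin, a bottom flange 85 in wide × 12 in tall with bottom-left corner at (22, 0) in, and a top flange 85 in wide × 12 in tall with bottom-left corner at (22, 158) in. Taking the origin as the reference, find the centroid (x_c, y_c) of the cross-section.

web: A = 22 × 170 = 3740.00, centroid at (11.00, 85.00).
bottom flange: A = 85 × 12 = 1020.00, centroid at (64.50, 6.00).
top flange: A = 85 × 12 = 1020.00, centroid at (64.50, 164.00).
ΣA = 5780.00 in²
ΣAx_c = (3740.00)(11.00) + (1020.00)(64.50) + (1020.00)(64.50) = 172720.00 in³
ΣAy_c = (3740.00)(85.00) + (1020.00)(6.00) + (1020.00)(164.00) = 491300.00 in³
x_c = 172720.00 / 5780.00 = 29.88 in
y_c = 491300.00 / 5780.00 = 85.00 in

x_c = 29.88 in, y_c = 85.00 in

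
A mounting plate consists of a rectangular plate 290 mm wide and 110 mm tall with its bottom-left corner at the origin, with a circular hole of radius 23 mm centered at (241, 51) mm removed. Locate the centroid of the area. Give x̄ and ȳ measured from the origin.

x̄ = 139.72 mm, ȳ = 55.22 mm

Part | A | x̄ᵢ | ȳᵢ | A·x̄ᵢ | A·ȳᵢ
plate | 31900.00 | 145.00 | 55.00 | 4625500.00 | 1754500.00
hole | -1661.90 | 241.00 | 51.00 | -400518.51 | -84757.03
Σ | 30238.10 |  |  | 4224981.49 | 1669742.97
x̄ = 4224981.49 / 30238.10 = 139.72 mm
ȳ = 1669742.97 / 30238.10 = 55.22 mm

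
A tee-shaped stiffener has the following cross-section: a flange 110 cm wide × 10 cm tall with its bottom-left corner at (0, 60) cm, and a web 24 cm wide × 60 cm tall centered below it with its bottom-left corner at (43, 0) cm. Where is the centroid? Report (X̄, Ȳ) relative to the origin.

X̄ = 55.00 cm, Ȳ = 45.16 cm

Part | A | x̄ᵢ | ȳᵢ | A·x̄ᵢ | A·ȳᵢ
web | 1440.00 | 55.00 | 30.00 | 79200.00 | 43200.00
flange | 1100.00 | 55.00 | 65.00 | 60500.00 | 71500.00
Σ | 2540.00 |  |  | 139700.00 | 114700.00
X̄ = 139700.00 / 2540.00 = 55.00 cm
Ȳ = 114700.00 / 2540.00 = 45.16 cm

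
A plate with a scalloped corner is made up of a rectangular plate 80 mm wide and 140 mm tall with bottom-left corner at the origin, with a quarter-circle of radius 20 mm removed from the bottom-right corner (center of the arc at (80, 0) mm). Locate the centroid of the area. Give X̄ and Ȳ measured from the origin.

X̄ = 39.09 mm, Ȳ = 71.78 mm

plate: A = 80 × 140 = 11200.00, centroid at (40.00, 70.00).
removed quarter-circle: A = −¼π·20² = -314.16, centroid at (71.51, 8.49).
ΣA = 10885.84 mm², ΣAX̄ = 425533.93 mm³, ΣAȲ = 781333.33 mm³.
X̄ = 425533.93/10885.84 = 39.09 mm; Ȳ = 781333.33/10885.84 = 71.78 mm.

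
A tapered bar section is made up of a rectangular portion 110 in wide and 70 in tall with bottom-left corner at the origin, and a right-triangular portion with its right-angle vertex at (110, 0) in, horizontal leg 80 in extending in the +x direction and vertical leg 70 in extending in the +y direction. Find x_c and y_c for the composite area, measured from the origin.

rectangular portion: A = 110 × 70 = 7700.00, centroid at (55.00, 35.00).
triangular portion: A = ½·80·70 = 2800.00, centroid at (136.67, 23.33).
ΣA = 10500.00 in²
ΣAx_c = (7700.00)(55.00) + (2800.00)(136.67) = 806166.67 in³
ΣAy_c = (7700.00)(35.00) + (2800.00)(23.33) = 334833.33 in³
x_c = 806166.67 / 10500.00 = 76.78 in
y_c = 334833.33 / 10500.00 = 31.89 in

x_c = 76.78 in, y_c = 31.89 in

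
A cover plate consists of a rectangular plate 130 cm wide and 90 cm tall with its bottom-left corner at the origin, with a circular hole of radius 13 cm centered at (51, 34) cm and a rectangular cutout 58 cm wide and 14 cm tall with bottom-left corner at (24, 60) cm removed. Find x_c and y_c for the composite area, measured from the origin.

plate: A = 130 × 90 = 11700.00, centroid at (65.00, 45.00).
hole 1: A = −π·13² = -530.93, centroid at (51.00, 34.00).
hole 2: A = −(58 × 14) = -812.00, centroid at (53.00, 67.00).
ΣA = 10357.07 cm²
ΣAx_c = (11700.00)(65.00) + (-530.93)(51.00) + (-812.00)(53.00) = 690386.61 cm³
ΣAy_c = (11700.00)(45.00) + (-530.93)(34.00) + (-812.00)(67.00) = 454044.41 cm³
x_c = 690386.61 / 10357.07 = 66.66 cm
y_c = 454044.41 / 10357.07 = 43.84 cm

x_c = 66.66 cm, y_c = 43.84 cm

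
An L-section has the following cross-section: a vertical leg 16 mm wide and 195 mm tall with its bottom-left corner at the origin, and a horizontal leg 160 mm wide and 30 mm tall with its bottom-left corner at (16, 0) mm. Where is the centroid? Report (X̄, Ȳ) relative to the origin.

X̄ = 61.33 mm, Ȳ = 47.50 mm

vertical leg: A = 16 × 195 = 3120.00, centroid at (8.00, 97.50).
horizontal leg: A = 160 × 30 = 4800.00, centroid at (96.00, 15.00).
ΣA = 7920.00 mm²
ΣAX̄ = (3120.00)(8.00) + (4800.00)(96.00) = 485760.00 mm³
ΣAȲ = (3120.00)(97.50) + (4800.00)(15.00) = 376200.00 mm³
X̄ = 485760.00 / 7920.00 = 61.33 mm
Ȳ = 376200.00 / 7920.00 = 47.50 mm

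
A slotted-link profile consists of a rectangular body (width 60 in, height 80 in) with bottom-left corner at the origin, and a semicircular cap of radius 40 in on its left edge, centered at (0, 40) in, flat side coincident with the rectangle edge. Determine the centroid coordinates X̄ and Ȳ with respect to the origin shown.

Part | A | x̄ᵢ | ȳᵢ | A·x̄ᵢ | A·ȳᵢ
rectangular body | 4800.00 | 30.00 | 40.00 | 144000.00 | 192000.00
semicircular end | 2513.27 | -16.98 | 40.00 | -42666.67 | 100530.96
Σ | 7313.27 |  |  | 101333.33 | 292530.96
X̄ = 101333.33 / 7313.27 = 13.86 in
Ȳ = 292530.96 / 7313.27 = 40.00 in

X̄ = 13.86 in, Ȳ = 40.00 in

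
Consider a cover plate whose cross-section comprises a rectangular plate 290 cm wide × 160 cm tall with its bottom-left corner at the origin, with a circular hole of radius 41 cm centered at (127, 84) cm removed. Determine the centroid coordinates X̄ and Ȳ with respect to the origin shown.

X̄ = 147.31 cm, Ȳ = 79.49 cm

plate: A = 290 × 160 = 46400.00, centroid at (145.00, 80.00).
hole: A = −π·41² = -5281.02, centroid at (127.00, 84.00).
ΣA = 41118.98 cm², ΣAX̄ = 6057310.81 cm³, ΣAȲ = 3268394.55 cm³.
X̄ = 6057310.81/41118.98 = 147.31 cm; Ȳ = 3268394.55/41118.98 = 79.49 cm.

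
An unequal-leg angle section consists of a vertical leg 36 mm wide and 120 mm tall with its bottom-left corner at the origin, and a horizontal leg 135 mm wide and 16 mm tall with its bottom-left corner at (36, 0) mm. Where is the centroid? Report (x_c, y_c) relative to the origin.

x_c = 46.50 mm, y_c = 42.67 mm

vertical leg: A = 36 × 120 = 4320.00, centroid at (18.00, 60.00).
horizontal leg: A = 135 × 16 = 2160.00, centroid at (103.50, 8.00).
ΣA = 6480.00 mm², ΣAx_c = 301320.00 mm³, ΣAy_c = 276480.00 mm³.
x_c = 301320.00/6480.00 = 46.50 mm; y_c = 276480.00/6480.00 = 42.67 mm.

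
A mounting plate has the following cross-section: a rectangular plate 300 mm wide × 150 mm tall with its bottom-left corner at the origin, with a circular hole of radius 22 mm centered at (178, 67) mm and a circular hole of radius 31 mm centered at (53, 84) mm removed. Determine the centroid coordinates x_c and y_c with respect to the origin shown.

x_c = 156.19 mm, y_c = 74.63 mm

plate: A = 300 × 150 = 45000.00, centroid at (150.00, 75.00).
hole 1: A = −π·22² = -1520.53, centroid at (178.00, 67.00).
hole 2: A = −π·31² = -3019.07, centroid at (53.00, 84.00).
ΣA = 40460.40 mm², ΣAx_c = 6319334.77 mm³, ΣAy_c = 3019522.51 mm³.
x_c = 6319334.77/40460.40 = 156.19 mm; y_c = 3019522.51/40460.40 = 74.63 mm.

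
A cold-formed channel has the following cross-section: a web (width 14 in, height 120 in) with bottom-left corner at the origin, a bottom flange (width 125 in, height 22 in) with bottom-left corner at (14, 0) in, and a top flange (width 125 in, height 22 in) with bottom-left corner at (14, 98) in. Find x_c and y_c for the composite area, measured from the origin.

x_c = 60.24 in, y_c = 60.00 in

Part | A | x̄ᵢ | ȳᵢ | A·x̄ᵢ | A·ȳᵢ
web | 1680.00 | 7.00 | 60.00 | 11760.00 | 100800.00
bottom flange | 2750.00 | 76.50 | 11.00 | 210375.00 | 30250.00
top flange | 2750.00 | 76.50 | 109.00 | 210375.00 | 299750.00
Σ | 7180.00 |  |  | 432510.00 | 430800.00
x_c = 432510.00 / 7180.00 = 60.24 in
y_c = 430800.00 / 7180.00 = 60.00 in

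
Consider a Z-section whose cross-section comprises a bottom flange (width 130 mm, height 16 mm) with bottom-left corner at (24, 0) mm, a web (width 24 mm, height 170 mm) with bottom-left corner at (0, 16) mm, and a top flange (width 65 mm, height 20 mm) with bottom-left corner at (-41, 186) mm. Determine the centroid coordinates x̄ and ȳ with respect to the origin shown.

x̄ = 29.90 mm, ȳ = 91.62 mm

bottom flange: A = 130 × 16 = 2080.00, centroid at (89.00, 8.00).
web: A = 24 × 170 = 4080.00, centroid at (12.00, 101.00).
top flange: A = 65 × 20 = 1300.00, centroid at (-8.50, 196.00).
ΣA = 7460.00 mm², ΣAx̄ = 223030.00 mm³, ΣAȳ = 683520.00 mm³.
x̄ = 223030.00/7460.00 = 29.90 mm; ȳ = 683520.00/7460.00 = 91.62 mm.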